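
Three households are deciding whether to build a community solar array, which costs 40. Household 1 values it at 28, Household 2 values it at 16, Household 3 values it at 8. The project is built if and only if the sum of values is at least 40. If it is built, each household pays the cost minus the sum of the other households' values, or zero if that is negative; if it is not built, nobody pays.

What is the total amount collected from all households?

Total value 52 ≥ cost 40, so it is built.
Household 1: others sum to 24; max(0, 40 - 24) = 16.
Household 2: others sum to 36; max(0, 40 - 36) = 4.
Household 3: others sum to 44; max(0, 40 - 44) = 0.
Total collected = 16 + 4 + 0 = 20.

20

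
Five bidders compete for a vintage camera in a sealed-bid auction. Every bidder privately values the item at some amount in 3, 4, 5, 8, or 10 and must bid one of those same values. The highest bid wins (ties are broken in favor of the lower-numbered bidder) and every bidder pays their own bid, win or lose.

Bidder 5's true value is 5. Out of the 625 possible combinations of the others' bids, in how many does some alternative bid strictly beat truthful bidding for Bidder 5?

610

Others bid (3, 3, 3, 3): truth gives 0; bid 4 gives 1 > 0. Violating.
Others bid (3, 3, 3, 5): truth gives -5; bid 3 gives -3 > -5. Violating.
Others bid (3, 3, 3, 8): truth gives -5; bid 3 gives -3 > -5. Violating.
Others bid (3, 3, 3, 10): truth gives -5; bid 3 gives -3 > -5. Violating.
Others bid (3, 3, 3, 4): truth gives 0; no alternative beats it.
Others bid (3, 3, 4, 3): truth gives 0; no alternative beats it.
(Checking all 625 profiles: 610 have a profitable deviation, 15 do not.)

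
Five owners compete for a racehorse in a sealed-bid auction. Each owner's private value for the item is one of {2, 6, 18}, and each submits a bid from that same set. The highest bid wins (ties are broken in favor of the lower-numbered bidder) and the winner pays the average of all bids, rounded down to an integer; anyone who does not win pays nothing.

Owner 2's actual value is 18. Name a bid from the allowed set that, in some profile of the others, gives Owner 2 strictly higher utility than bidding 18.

Suppose Owner 1 bids 2, Owner 3 bids 2, Owner 4 bids 2 and Owner 5 bids 2.
Bid 18: wins, pays 5, utility 18 - 5 = 13.
Bid 6: wins, pays 2, utility 18 - 2 = 16.
So bidding 6 beats truth here (16 > 13).

6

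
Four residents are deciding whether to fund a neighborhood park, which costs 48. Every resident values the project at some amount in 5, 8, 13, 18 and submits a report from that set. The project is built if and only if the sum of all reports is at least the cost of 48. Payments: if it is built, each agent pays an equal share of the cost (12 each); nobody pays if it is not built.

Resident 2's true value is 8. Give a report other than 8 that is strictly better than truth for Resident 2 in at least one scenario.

5

Suppose Resident 1 reports 5, Resident 3 reports 18 and Resident 4 reports 18.
Report 8: project built, pays 12, utility 8 - 12 = -4.
Report 5: project not built, utility 0.
So reporting 5 beats truth here (0 > -4).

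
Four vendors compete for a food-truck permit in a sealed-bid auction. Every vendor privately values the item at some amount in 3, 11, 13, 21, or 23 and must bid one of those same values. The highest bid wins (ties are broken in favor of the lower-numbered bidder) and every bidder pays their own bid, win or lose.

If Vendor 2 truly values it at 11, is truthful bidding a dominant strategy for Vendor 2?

No

Consider the case where Vendor 1 bids 3, Vendor 3 bids 3 and Vendor 4 bids 13.
Truthful bid 11: loses but pays 11, utility -11.
Bid 3 instead: loses but pays 3, utility -3.
Since -3 > -11, bidding 3 is strictly better here, so truthful bidding is not dominant.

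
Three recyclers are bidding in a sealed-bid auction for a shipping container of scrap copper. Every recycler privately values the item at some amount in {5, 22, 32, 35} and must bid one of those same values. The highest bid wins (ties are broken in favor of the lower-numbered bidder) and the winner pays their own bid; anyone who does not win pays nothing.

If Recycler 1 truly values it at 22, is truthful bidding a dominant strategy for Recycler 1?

No

Consider the case where Recycler 2 bids 5 and Recycler 3 bids 5.
Truthful bid 22: wins, pays 22, utility 22 - 22 = 0.
Bid 5 instead: wins, pays 5, utility 22 - 5 = 17.
Since 17 > 0, bidding 5 is strictly better here, so truthful bidding is not dominant.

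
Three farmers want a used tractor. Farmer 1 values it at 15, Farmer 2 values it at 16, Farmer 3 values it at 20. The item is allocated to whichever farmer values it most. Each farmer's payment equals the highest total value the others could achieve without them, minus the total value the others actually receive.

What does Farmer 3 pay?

16

Farmer 3 has the highest value and receives the item.
Without Farmer 3, the item would go to the next-highest value, 16, so the others could achieve 16.
With Farmer 3 present and winning, the others receive nothing, so their total is 0.
Payment = 16 - 0 = 16.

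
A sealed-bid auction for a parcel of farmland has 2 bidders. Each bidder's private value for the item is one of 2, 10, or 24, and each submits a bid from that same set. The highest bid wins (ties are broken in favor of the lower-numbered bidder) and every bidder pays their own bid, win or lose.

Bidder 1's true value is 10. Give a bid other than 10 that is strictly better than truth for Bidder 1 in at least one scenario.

Suppose Bidder 2 bids 2.
Bid 10: wins, pays 10, utility 10 - 10 = 0.
Bid 2: wins, pays 2, utility 10 - 2 = 8.
So bidding 2 beats truth here (8 > 0).

2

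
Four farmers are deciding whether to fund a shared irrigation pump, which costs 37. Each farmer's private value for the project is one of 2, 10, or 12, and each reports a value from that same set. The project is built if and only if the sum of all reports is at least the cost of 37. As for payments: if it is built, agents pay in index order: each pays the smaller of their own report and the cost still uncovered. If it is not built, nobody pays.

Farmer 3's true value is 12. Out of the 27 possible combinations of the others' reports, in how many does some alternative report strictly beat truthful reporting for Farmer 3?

Others report (10, 10, 10): truth gives 0; report 10 gives 2 > 0. Violating.
Others report (10, 10, 12): truth gives 0; report 10 gives 2 > 0. Violating.
Others report (10, 12, 10): truth gives 0; report 10 gives 2 > 0. Violating.
Others report (10, 12, 12): truth gives 0; report 10 gives 2 > 0. Violating.
Others report (2, 2, 2): truth gives 0; no alternative beats it.
Others report (2, 2, 10): truth gives 0; no alternative beats it.
(Checking all 27 profiles: 8 have a profitable deviation, 19 do not.)

8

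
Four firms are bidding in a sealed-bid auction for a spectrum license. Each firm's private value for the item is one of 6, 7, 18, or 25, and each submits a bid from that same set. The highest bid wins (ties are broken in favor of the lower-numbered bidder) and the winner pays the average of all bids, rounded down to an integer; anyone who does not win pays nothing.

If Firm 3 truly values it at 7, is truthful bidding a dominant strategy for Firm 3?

Yes

Check each profile of the others' bids and compare truth against every alternative bid.
Others bid (6, 6, 6): truth gives 1, best alternative gives 0.
Others bid (6, 6, 7): truth gives 1, best alternative gives 0.
Others bid (6, 6, 18): truth gives 0, best alternative gives 0.
Others bid (6, 6, 25): truth gives 0, best alternative gives 0.
Others bid (6, 7, 6): truth gives 0, best alternative gives 0.
Others bid (6, 7, 7): truth gives 0, best alternative gives 0.
(Remaining 58 profiles checked similarly; truth is weakly best in each.)
In every case the truthful bid is at least as good as any alternative, so it is a dominant strategy.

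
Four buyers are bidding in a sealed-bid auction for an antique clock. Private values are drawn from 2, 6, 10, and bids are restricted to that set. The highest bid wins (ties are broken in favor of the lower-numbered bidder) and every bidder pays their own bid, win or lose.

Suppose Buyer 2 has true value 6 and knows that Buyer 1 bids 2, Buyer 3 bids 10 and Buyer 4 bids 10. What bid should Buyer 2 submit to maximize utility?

Bid 2: loses but pays 2, utility -2.
Bid 6: loses but pays 6, utility -6.
Bid 10: wins, pays 10, utility 6 - 10 = -4.
The best choice is 2 with utility -2.

2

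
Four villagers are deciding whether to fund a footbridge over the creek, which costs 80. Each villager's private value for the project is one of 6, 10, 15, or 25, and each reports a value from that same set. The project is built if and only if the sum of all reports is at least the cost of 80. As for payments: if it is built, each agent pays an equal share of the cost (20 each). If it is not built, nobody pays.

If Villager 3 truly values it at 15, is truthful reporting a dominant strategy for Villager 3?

No

Consider the case where Villager 1 reports 15, Villager 2 reports 25 and Villager 4 reports 25.
Truthful report 15: project built, pays 20, utility 15 - 20 = -5.
Report 6 instead: project not built, utility 0.
Since 0 > -5, reporting 6 is strictly better here, so truthful reporting is not dominant.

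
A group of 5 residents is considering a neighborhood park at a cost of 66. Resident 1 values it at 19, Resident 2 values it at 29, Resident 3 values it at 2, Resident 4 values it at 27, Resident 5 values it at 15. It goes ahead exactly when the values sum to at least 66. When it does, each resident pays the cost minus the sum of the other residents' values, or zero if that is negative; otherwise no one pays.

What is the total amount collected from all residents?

Total value 92 ≥ cost 66, so it is built.
Resident 1: others sum to 73; max(0, 66 - 73) = 0.
Resident 2: others sum to 63; max(0, 66 - 63) = 3.
Resident 3: others sum to 90; max(0, 66 - 90) = 0.
Resident 4: others sum to 65; max(0, 66 - 65) = 1.
Resident 5: others sum to 77; max(0, 66 - 77) = 0.
Total collected = 0 + 3 + 0 + 1 + 0 = 4.

4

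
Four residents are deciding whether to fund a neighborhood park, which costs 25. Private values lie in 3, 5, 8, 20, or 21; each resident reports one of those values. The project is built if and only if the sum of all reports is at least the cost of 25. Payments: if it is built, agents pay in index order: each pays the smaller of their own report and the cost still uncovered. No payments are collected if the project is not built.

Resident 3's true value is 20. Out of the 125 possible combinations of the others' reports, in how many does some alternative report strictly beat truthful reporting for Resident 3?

Others report (3, 3, 20): truth gives 1; report 3 gives 17 > 1. Violating.
Others report (3, 3, 21): truth gives 1; report 3 gives 17 > 1. Violating.
Others report (3, 5, 20): truth gives 3; report 3 gives 17 > 3. Violating.
Others report (3, 5, 21): truth gives 3; report 3 gives 17 > 3. Violating.
Others report (3, 3, 3): truth gives 1; no alternative beats it.
Others report (3, 3, 5): truth gives 1; no alternative beats it.
(Checking all 125 profiles: 28 have a profitable deviation, 97 do not.)

28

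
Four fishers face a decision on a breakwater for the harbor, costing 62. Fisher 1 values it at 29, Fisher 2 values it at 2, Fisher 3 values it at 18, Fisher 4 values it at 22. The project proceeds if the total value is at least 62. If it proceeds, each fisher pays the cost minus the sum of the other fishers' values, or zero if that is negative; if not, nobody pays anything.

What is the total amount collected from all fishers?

Total value 71 ≥ cost 62, so it is built.
Fisher 1: others sum to 42; max(0, 62 - 42) = 20.
Fisher 2: others sum to 69; max(0, 62 - 69) = 0.
Fisher 3: others sum to 53; max(0, 62 - 53) = 9.
Fisher 4: others sum to 49; max(0, 62 - 49) = 13.
Total collected = 20 + 0 + 9 + 13 = 42.

42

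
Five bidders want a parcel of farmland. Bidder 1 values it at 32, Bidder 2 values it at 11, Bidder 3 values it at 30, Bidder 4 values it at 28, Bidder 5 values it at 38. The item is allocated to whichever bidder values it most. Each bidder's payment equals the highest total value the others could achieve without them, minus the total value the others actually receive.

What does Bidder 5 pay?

Bidder 5 has the highest value and receives the item.
Without Bidder 5, the item would go to the next-highest value, 32, so the others could achieve 32.
With Bidder 5 present and winning, the others receive nothing, so their total is 0.
Payment = 32 - 0 = 32.

32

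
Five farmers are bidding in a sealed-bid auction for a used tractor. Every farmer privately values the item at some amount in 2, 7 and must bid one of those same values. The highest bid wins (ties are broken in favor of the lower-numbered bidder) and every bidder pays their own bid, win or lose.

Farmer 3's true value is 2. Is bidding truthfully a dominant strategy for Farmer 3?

Yes

Check each profile of the others' bids and compare truth against every alternative bid.
Others bid (2, 7, 2, 2): truth gives -2, best alternative gives -7.
Others bid (2, 7, 2, 7): truth gives -2, best alternative gives -7.
Others bid (2, 7, 7, 2): truth gives -2, best alternative gives -7.
Others bid (2, 7, 7, 7): truth gives -2, best alternative gives -7.
Others bid (7, 2, 2, 2): truth gives -2, best alternative gives -7.
Others bid (7, 2, 2, 7): truth gives -2, best alternative gives -7.
(Remaining 10 profiles checked similarly; truth is weakly best in each.)
In every case the truthful bid is at least as good as any alternative, so it is a dominant strategy.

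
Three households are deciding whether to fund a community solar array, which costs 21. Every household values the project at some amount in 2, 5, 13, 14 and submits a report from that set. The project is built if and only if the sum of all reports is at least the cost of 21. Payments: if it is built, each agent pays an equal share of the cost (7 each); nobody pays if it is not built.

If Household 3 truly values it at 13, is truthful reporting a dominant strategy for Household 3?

Consider the case where Household 1 reports 2 and Household 2 reports 5.
Truthful report 13: project not built, utility 0.
Report 14 instead: project built, pays 7, utility 13 - 7 = 6.
Since 6 > 0, reporting 14 is strictly better here, so truthful reporting is not dominant.

No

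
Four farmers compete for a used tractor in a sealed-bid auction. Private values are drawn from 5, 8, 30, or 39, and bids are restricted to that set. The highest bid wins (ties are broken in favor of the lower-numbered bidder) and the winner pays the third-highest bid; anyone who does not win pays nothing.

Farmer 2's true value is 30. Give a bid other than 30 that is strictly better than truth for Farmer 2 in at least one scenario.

39

Suppose Farmer 1 bids 5, Farmer 3 bids 5 and Farmer 4 bids 39.
Bid 30: loses, pays 0, utility 0.
Bid 39: wins, pays 5, utility 30 - 5 = 25.
So bidding 39 beats truth here (25 > 0).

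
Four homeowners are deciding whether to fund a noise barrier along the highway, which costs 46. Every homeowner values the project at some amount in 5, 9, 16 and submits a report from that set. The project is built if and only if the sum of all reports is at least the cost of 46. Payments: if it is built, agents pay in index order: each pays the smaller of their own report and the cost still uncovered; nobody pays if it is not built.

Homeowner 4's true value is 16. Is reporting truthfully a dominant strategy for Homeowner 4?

Yes

Check each profile of the others' reports and compare truth against every alternative report.
Others report (9, 9, 16): truth gives 4, best alternative gives 0.
Others report (9, 16, 9): truth gives 4, best alternative gives 0.
Others report (16, 9, 9): truth gives 4, best alternative gives 0.
Others report (16, 16, 16): truth gives 16, best alternative gives 16.
Others report (9, 16, 16): truth gives 11, best alternative gives 11.
Others report (16, 9, 16): truth gives 11, best alternative gives 11.
(Remaining 21 profiles checked similarly; truth is weakly best in each.)
In every case the truthful report is at least as good as any alternative, so it is a dominant strategy.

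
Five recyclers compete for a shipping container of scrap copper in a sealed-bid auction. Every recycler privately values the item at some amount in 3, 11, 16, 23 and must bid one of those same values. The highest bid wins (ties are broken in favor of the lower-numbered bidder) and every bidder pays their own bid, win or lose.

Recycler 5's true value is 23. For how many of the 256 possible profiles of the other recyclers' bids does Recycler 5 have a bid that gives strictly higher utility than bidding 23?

191

Others bid (3, 3, 3, 3): truth gives 0; bid 11 gives 12 > 0. Violating.
Others bid (3, 3, 3, 11): truth gives 0; bid 16 gives 7 > 0. Violating.
Others bid (3, 3, 3, 23): truth gives -23; bid 3 gives -3 > -23. Violating.
Others bid (3, 3, 11, 3): truth gives 0; bid 16 gives 7 > 0. Violating.
Others bid (3, 3, 3, 16): truth gives 0; no alternative beats it.
Others bid (3, 3, 11, 16): truth gives 0; no alternative beats it.
(Checking all 256 profiles: 191 have a profitable deviation, 65 do not.)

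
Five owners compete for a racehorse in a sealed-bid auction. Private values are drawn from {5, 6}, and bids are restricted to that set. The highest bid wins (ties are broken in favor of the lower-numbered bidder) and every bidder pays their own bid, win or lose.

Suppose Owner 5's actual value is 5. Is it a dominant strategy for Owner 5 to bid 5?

No

Consider the case where Owner 1 bids 5, Owner 2 bids 5, Owner 3 bids 5 and Owner 4 bids 5.
Truthful bid 5: loses but pays 5, utility -5.
Bid 6 instead: wins, pays 6, utility 5 - 6 = -1.
Since -1 > -5, bidding 6 is strictly better here, so truthful bidding is not dominant.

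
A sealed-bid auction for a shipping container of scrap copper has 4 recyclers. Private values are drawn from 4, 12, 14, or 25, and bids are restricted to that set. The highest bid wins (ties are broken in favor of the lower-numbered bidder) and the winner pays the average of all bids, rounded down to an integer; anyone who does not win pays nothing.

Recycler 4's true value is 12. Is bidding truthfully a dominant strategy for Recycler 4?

No

Consider the case where Recycler 1 bids 4, Recycler 2 bids 4 and Recycler 3 bids 12.
Truthful bid 12: loses, pays 0, utility 0.
Bid 14 instead: wins, pays 8, utility 12 - 8 = 4.
Since 4 > 0, bidding 14 is strictly better here, so truthful bidding is not dominant.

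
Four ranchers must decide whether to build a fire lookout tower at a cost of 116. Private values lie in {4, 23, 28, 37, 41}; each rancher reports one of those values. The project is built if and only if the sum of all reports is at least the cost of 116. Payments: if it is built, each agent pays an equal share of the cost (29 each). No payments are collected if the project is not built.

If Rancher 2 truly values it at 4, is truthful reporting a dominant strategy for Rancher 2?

Check each profile of the others' reports and compare truth against every alternative report.
Others report (23, 37, 37): truth gives 0, best alternative gives -25.
Others report (23, 37, 41): truth gives 0, best alternative gives -25.
Others report (23, 41, 37): truth gives 0, best alternative gives -25.
Others report (23, 41, 41): truth gives 0, best alternative gives -25.
Others report (28, 28, 37): truth gives 0, best alternative gives -25.
Others report (28, 28, 41): truth gives 0, best alternative gives -25.
(Remaining 119 profiles checked similarly; truth is weakly best in each.)
In every case the truthful report is at least as good as any alternative, so it is a dominant strategy.

Yes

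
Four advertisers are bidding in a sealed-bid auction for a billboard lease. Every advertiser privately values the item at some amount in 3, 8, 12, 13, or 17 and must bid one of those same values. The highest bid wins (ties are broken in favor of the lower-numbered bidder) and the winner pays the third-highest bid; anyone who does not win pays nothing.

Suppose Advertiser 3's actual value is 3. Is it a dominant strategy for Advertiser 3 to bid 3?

Check each profile of the others' bids and compare truth against every alternative bid.
Others bid (3, 3, 3): truth gives 0, best alternative gives 0.
Others bid (3, 3, 8): truth gives 0, best alternative gives 0.
Others bid (3, 3, 12): truth gives 0, best alternative gives 0.
Others bid (3, 3, 13): truth gives 0, best alternative gives 0.
Others bid (3, 3, 17): truth gives 0, best alternative gives 0.
Others bid (3, 8, 3): truth gives 0, best alternative gives 0.
(Remaining 119 profiles checked similarly; truth is weakly best in each.)
In every case the truthful bid is at least as good as any alternative, so it is a dominant strategy.

Yes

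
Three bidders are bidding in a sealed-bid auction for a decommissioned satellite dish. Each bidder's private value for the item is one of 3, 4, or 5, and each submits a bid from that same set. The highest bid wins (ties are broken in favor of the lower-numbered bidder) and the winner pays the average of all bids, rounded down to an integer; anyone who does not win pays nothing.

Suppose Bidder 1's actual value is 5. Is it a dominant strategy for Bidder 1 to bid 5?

Consider the case where Bidder 2 bids 3 and Bidder 3 bids 4.
Truthful bid 5: wins, pays 4, utility 5 - 4 = 1.
Bid 4 instead: wins, pays 3, utility 5 - 3 = 2.
Since 2 > 1, bidding 4 is strictly better here, so truthful bidding is not dominant.

No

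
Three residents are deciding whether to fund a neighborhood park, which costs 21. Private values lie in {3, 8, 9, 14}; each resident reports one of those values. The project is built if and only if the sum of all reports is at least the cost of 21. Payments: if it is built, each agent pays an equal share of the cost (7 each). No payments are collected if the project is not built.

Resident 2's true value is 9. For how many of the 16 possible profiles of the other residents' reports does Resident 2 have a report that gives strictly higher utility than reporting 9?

2

Others report (3, 8): truth gives 0; report 14 gives 2 > 0. Violating.
Others report (8, 3): truth gives 0; report 14 gives 2 > 0. Violating.
Others report (3, 3): truth gives 0; no alternative beats it.
Others report (3, 9): truth gives 2; no alternative beats it.
(Checking all 16 profiles: 2 have a profitable deviation, 14 do not.)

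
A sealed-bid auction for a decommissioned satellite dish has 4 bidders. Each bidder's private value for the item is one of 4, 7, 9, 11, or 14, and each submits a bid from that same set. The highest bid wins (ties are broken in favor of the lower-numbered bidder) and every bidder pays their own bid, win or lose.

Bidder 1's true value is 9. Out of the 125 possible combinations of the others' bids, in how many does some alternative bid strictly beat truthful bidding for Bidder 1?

106

Others bid (4, 4, 4): truth gives 0; bid 4 gives 5 > 0. Violating.
Others bid (4, 4, 7): truth gives 0; bid 7 gives 2 > 0. Violating.
Others bid (4, 4, 11): truth gives -9; bid 11 gives -2 > -9. Violating.
Others bid (4, 4, 14): truth gives -9; bid 4 gives -4 > -9. Violating.
Others bid (4, 4, 9): truth gives 0; no alternative beats it.
Others bid (4, 7, 9): truth gives 0; no alternative beats it.
(Checking all 125 profiles: 106 have a profitable deviation, 19 do not.)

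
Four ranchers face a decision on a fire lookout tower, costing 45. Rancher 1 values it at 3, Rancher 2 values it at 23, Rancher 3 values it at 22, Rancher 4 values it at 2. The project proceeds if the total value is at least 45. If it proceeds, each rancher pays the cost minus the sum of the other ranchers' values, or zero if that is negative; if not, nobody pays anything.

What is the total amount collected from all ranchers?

35

Total value 50 ≥ cost 45, so it is built.
Rancher 1: others sum to 47; max(0, 45 - 47) = 0.
Rancher 2: others sum to 27; max(0, 45 - 27) = 18.
Rancher 3: others sum to 28; max(0, 45 - 28) = 17.
Rancher 4: others sum to 48; max(0, 45 - 48) = 0.
Total collected = 0 + 18 + 17 + 0 = 35.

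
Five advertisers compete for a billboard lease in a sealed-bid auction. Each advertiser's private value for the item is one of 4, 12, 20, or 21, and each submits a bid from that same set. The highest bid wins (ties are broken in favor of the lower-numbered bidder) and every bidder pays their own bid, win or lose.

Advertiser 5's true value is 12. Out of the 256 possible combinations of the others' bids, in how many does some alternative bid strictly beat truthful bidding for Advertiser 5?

255

Others bid (4, 4, 4, 12): truth gives -12; bid 4 gives -4 > -12. Violating.
Others bid (4, 4, 4, 20): truth gives -12; bid 4 gives -4 > -12. Violating.
Others bid (4, 4, 4, 21): truth gives -12; bid 4 gives -4 > -12. Violating.
Others bid (4, 4, 12, 4): truth gives -12; bid 4 gives -4 > -12. Violating.
Others bid (4, 4, 4, 4): truth gives 0; no alternative beats it.
(Checking all 256 profiles: 255 have a profitable deviation, 1 does not.)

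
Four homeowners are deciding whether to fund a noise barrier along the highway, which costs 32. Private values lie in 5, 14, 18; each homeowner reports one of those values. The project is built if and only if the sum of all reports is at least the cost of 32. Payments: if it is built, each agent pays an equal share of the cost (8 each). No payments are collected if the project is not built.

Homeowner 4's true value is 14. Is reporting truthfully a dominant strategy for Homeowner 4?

No

Consider the case where Homeowner 1 reports 5, Homeowner 2 reports 5 and Homeowner 3 reports 5.
Truthful report 14: project not built, utility 0.
Report 18 instead: project built, pays 8, utility 14 - 8 = 6.
Since 6 > 0, reporting 18 is strictly better here, so truthful reporting is not dominant.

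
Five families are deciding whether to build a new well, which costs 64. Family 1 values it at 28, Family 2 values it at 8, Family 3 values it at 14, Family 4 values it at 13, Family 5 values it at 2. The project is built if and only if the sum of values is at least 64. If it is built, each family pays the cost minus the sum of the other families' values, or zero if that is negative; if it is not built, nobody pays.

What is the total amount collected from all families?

60

Total value 65 ≥ cost 64, so it is built.
Family 1: others sum to 37; max(0, 64 - 37) = 27.
Family 2: others sum to 57; max(0, 64 - 57) = 7.
Family 3: others sum to 51; max(0, 64 - 51) = 13.
Family 4: others sum to 52; max(0, 64 - 52) = 12.
Family 5: others sum to 63; max(0, 64 - 63) = 1.
Total collected = 27 + 7 + 13 + 12 + 1 = 60.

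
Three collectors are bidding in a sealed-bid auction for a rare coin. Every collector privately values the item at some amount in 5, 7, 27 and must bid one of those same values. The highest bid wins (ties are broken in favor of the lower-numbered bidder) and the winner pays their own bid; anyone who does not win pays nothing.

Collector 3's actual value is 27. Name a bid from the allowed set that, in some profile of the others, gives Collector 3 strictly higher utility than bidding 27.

7

Suppose Collector 1 bids 5 and Collector 2 bids 5.
Bid 27: wins, pays 27, utility 27 - 27 = 0.
Bid 7: wins, pays 7, utility 27 - 7 = 20.
So bidding 7 beats truth here (20 > 0).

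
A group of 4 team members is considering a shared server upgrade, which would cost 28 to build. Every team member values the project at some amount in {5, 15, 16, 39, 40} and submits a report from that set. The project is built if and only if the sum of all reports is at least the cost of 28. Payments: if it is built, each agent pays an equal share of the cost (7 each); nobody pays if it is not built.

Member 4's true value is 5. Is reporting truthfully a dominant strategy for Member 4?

Yes

Check each profile of the others' reports and compare truth against every alternative report.
Others report (5, 5, 5): truth gives 0, best alternative gives -2.
Others report (5, 5, 15): truth gives -2, best alternative gives -2.
Others report (5, 5, 16): truth gives -2, best alternative gives -2.
Others report (5, 5, 39): truth gives -2, best alternative gives -2.
Others report (5, 5, 40): truth gives -2, best alternative gives -2.
Others report (5, 15, 5): truth gives -2, best alternative gives -2.
(Remaining 119 profiles checked similarly; truth is weakly best in each.)
In every case the truthful report is at least as good as any alternative, so it is a dominant strategy.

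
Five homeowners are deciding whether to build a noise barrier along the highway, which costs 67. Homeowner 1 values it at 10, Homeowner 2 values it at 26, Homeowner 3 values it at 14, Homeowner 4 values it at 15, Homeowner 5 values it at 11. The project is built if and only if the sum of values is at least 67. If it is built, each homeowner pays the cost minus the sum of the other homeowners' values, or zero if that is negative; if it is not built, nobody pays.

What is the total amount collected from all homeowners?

Total value 76 ≥ cost 67, so it is built.
Homeowner 1: others sum to 66; max(0, 67 - 66) = 1.
Homeowner 2: others sum to 50; max(0, 67 - 50) = 17.
Homeowner 3: others sum to 62; max(0, 67 - 62) = 5.
Homeowner 4: others sum to 61; max(0, 67 - 61) = 6.
Homeowner 5: others sum to 65; max(0, 67 - 65) = 2.
Total collected = 1 + 17 + 5 + 6 + 2 = 31.

31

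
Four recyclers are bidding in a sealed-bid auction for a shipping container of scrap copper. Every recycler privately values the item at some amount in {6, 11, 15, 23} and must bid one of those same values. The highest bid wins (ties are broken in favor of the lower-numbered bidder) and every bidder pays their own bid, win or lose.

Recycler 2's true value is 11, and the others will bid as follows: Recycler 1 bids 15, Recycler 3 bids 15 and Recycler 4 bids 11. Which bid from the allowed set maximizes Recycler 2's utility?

Bid 6: loses but pays 6, utility -6.
Bid 11: loses but pays 11, utility -11.
Bid 15: loses but pays 15, utility -15.
Bid 23: wins, pays 23, utility 11 - 23 = -12.
The best choice is 6 with utility -6.

6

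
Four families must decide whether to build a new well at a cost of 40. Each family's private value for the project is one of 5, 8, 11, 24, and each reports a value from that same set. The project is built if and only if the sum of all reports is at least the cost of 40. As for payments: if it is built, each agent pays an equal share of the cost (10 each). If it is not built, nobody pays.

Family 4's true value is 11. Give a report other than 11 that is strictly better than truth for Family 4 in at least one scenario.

24

Suppose Family 1 reports 5, Family 2 reports 5 and Family 3 reports 8.
Report 11: project not built, utility 0.
Report 24: project built, pays 10, utility 11 - 10 = 1.
So reporting 24 beats truth here (1 > 0).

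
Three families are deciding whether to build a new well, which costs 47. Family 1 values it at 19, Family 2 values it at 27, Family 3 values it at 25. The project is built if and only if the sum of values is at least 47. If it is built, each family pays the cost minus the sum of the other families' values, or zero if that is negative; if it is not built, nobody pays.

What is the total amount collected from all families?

4

Total value 71 ≥ cost 47, so it is built.
Family 1: others sum to 52; max(0, 47 - 52) = 0.
Family 2: others sum to 44; max(0, 47 - 44) = 3.
Family 3: others sum to 46; max(0, 47 - 46) = 1.
Total collected = 0 + 3 + 1 = 4.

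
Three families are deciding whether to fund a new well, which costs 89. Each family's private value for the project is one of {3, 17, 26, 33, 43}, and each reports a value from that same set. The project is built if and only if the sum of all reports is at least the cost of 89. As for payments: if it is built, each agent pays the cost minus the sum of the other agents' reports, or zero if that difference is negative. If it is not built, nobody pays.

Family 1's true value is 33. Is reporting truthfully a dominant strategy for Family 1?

Yes

Check each profile of the others' reports and compare truth against every alternative report.
Others report (43, 43): truth gives 30, best alternative gives 30.
Others report (33, 43): truth gives 20, best alternative gives 20.
Others report (43, 33): truth gives 20, best alternative gives 20.
Others report (26, 43): truth gives 13, best alternative gives 13.
Others report (43, 26): truth gives 13, best alternative gives 13.
Others report (33, 33): truth gives 10, best alternative gives 10.
(Remaining 19 profiles checked similarly; truth is weakly best in each.)
In every case the truthful report is at least as good as any alternative, so it is a dominant strategy.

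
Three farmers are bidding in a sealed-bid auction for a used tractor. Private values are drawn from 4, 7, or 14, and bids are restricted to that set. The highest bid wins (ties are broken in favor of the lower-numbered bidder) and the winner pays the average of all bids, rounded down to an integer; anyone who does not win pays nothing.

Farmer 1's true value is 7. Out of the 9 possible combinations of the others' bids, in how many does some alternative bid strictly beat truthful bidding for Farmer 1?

1

Others bid (4, 4): truth gives 2; bid 4 gives 3 > 2. Violating.
Others bid (4, 7): truth gives 1; no alternative beats it.
Others bid (4, 14): truth gives 0; no alternative beats it.
(Checking all 9 profiles: 1 has a profitable deviation, 8 do not.)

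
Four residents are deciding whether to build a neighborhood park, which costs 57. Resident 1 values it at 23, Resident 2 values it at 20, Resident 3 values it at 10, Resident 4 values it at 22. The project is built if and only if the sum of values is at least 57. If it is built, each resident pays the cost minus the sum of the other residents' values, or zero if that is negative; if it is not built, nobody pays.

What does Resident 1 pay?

Total value 75 ≥ cost 57, so the project is built.
The other residents' values sum to 52.
Cost minus that sum is 57 - 52 = 5.

5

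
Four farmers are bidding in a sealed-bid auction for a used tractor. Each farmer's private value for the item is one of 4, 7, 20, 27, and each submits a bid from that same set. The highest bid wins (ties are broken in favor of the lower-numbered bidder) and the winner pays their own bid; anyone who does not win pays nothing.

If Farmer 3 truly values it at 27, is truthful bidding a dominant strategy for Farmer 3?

Consider the case where Farmer 1 bids 4, Farmer 2 bids 4 and Farmer 4 bids 4.
Truthful bid 27: wins, pays 27, utility 27 - 27 = 0.
Bid 7 instead: wins, pays 7, utility 27 - 7 = 20.
Since 20 > 0, bidding 7 is strictly better here, so truthful bidding is not dominant.

No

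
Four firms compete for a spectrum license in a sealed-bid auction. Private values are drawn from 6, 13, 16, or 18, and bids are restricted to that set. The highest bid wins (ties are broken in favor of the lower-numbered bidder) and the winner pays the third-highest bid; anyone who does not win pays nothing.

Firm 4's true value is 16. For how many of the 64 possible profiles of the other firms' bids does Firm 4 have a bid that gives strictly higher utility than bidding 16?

Others bid (6, 6, 16): truth gives 0; bid 18 gives 10 > 0. Violating.
Others bid (6, 13, 16): truth gives 0; bid 18 gives 3 > 0. Violating.
Others bid (6, 16, 6): truth gives 0; bid 18 gives 10 > 0. Violating.
Others bid (6, 16, 13): truth gives 0; bid 18 gives 3 > 0. Violating.
Others bid (6, 6, 6): truth gives 10; no alternative beats it.
Others bid (6, 6, 13): truth gives 10; no alternative beats it.
(Checking all 64 profiles: 12 have a profitable deviation, 52 do not.)

12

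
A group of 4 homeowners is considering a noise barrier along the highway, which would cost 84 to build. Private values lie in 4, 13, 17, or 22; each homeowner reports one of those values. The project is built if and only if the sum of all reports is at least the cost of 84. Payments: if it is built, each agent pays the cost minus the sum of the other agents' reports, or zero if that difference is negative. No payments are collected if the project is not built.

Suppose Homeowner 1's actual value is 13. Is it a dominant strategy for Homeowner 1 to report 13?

Yes

Check each profile of the others' reports and compare truth against every alternative report.
Others report (4, 4, 4): truth gives 0, best alternative gives 0.
Others report (4, 4, 13): truth gives 0, best alternative gives 0.
Others report (4, 4, 17): truth gives 0, best alternative gives 0.
Others report (4, 4, 22): truth gives 0, best alternative gives 0.
Others report (4, 13, 4): truth gives 0, best alternative gives 0.
Others report (4, 13, 13): truth gives 0, best alternative gives 0.
(Remaining 58 profiles checked similarly; truth is weakly best in each.)
In every case the truthful report is at least as good as any alternative, so it is a dominant strategy.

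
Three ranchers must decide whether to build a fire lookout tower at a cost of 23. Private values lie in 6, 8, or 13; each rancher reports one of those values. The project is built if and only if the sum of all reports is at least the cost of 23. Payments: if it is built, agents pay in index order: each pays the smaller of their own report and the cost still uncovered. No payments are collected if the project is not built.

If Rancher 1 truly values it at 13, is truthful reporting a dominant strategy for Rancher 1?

Consider the case where Rancher 2 reports 6 and Rancher 3 reports 13.
Truthful report 13: project built, pays 13, utility 13 - 13 = 0.
Report 6 instead: project built, pays 6, utility 13 - 6 = 7.
Since 7 > 0, reporting 6 is strictly better here, so truthful reporting is not dominant.

No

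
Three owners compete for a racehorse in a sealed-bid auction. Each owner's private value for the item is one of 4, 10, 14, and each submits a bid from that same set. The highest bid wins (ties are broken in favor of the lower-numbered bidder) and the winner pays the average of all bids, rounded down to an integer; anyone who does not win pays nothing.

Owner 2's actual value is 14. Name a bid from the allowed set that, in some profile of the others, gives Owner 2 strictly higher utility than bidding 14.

10

Suppose Owner 1 bids 4 and Owner 3 bids 4.
Bid 14: wins, pays 7, utility 14 - 7 = 7.
Bid 10: wins, pays 6, utility 14 - 6 = 8.
So bidding 10 beats truth here (8 > 7).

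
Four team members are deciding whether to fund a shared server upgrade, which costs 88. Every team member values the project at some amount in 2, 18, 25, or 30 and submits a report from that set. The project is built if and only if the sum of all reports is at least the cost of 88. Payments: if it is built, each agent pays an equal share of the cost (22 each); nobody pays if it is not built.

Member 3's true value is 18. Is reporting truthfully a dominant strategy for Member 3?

Consider the case where Member 1 reports 18, Member 2 reports 25 and Member 4 reports 30.
Truthful report 18: project built, pays 22, utility 18 - 22 = -4.
Report 2 instead: project not built, utility 0.
Since 0 > -4, reporting 2 is strictly better here, so truthful reporting is not dominant.

No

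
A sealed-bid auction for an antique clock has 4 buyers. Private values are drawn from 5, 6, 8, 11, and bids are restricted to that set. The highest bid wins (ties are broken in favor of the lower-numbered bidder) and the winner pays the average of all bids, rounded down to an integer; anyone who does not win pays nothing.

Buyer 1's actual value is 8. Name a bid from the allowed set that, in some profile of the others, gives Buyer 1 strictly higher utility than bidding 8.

Suppose Buyer 2 bids 5, Buyer 3 bids 5 and Buyer 4 bids 6.
Bid 8: wins, pays 6, utility 8 - 6 = 2.
Bid 6: wins, pays 5, utility 8 - 5 = 3.
So bidding 6 beats truth here (3 > 2).

6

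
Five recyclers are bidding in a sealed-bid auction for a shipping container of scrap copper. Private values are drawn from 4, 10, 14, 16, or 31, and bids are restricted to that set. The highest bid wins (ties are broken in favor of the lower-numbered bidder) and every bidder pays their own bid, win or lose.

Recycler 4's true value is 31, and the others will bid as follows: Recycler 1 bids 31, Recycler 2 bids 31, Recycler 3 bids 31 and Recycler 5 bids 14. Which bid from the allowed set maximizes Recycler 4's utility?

Bid 4: loses but pays 4, utility -4.
Bid 10: loses but pays 10, utility -10.
Bid 14: loses but pays 14, utility -14.
Bid 16: loses but pays 16, utility -16.
Bid 31: loses but pays 31, utility -31.
The best choice is 4 with utility -4.

4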